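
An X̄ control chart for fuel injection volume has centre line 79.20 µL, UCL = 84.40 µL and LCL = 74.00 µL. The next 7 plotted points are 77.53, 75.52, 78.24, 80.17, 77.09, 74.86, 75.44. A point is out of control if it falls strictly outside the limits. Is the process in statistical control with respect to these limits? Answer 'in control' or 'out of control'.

in control

All 7 points lie within [74.00, 84.40].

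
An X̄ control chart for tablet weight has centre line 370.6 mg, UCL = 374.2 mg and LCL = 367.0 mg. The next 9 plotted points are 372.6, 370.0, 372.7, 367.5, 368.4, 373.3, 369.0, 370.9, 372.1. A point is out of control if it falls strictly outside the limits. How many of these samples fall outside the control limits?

All 9 points lie within [367.0, 374.2].

0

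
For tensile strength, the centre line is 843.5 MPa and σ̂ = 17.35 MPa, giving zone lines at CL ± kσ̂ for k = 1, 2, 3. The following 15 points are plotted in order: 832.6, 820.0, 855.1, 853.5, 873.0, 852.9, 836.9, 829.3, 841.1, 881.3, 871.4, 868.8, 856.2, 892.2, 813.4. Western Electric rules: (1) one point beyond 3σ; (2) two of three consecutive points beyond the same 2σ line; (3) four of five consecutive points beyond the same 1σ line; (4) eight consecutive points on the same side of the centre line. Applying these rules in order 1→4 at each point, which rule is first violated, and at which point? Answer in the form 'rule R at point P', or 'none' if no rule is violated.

Zone of each point (C = within 1σ̂, B = 1σ̂–2σ̂, A = 2σ̂–3σ̂, * = beyond 3σ̂; sign = side of CL): 1:-C, 2:-B, 3:+C, 4:+C, 5:+B, 6:+C, 7:-C, 8:-C, 9:-C, 10:+A, 11:+B, 12:+B, 13:+C, 14:+A, 15:-B
Rule 3 (four of five consecutive points beyond the same 1σ limit) is satisfied at point 14.

rule 3 at point 14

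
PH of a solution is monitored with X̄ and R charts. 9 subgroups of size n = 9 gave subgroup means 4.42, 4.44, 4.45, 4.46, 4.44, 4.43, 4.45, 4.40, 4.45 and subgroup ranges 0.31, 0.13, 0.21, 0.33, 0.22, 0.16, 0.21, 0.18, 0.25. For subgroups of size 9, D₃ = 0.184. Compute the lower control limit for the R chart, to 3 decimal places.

R̄ = (0.31 + 0.13 + 0.21 + 0.33 + 0.22 + 0.16 + 0.21 + 0.18 + 0.25) / 9 = 2.0000 / 9 = 0.2222
LCL_R = D₃·R̄ = 0.184 × 0.2222 = 0.0409

0.041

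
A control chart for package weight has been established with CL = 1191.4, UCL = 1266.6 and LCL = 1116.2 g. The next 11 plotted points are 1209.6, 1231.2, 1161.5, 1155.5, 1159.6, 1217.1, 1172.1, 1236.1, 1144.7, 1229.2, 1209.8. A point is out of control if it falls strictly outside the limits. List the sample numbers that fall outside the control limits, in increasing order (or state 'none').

All 11 points lie within [1116.2, 1266.6].

none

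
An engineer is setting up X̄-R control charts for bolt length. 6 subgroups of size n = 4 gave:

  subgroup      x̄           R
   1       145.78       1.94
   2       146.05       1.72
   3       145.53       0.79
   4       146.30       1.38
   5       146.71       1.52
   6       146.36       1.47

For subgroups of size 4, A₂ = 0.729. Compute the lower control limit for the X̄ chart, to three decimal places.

X̄̄ = (145.78 + 146.05 + 145.53 + 146.30 + 146.71 + 146.36) / 6 = 876.7300 / 6 = 146.1217
R̄ = (1.94 + 1.72 + 0.79 + 1.38 + 1.52 + 1.47) / 6 = 8.8200 / 6 = 1.4700
LCL = X̄̄ − A₂·R̄ = 146.1217 − 0.729 × 1.4700 = 145.0500

145.050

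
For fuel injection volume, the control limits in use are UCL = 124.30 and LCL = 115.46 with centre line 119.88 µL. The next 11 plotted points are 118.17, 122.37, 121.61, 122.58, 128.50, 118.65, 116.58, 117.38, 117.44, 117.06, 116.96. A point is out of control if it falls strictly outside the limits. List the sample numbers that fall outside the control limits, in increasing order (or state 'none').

5

Compare each point to [115.46, 124.30]: sample 5 = 128.50 > UCL.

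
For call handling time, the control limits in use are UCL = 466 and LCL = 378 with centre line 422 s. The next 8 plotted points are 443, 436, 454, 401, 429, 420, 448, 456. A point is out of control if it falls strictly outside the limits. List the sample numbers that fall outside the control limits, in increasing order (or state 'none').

All 8 points lie within [378, 466].

none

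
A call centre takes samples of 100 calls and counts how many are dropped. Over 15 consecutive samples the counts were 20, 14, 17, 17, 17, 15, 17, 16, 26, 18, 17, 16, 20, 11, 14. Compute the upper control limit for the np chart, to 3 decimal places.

28.269

p̄ = Σdᵢ / (k·n) = 255 / (15 × 100) = 0.17000
UCL = np̄ + 3·√(np̄(1−p̄)) = 17.0000 + 3 × √(17.0000×0.83000) = 17.0000 + 3 × 3.7563 = 28.2690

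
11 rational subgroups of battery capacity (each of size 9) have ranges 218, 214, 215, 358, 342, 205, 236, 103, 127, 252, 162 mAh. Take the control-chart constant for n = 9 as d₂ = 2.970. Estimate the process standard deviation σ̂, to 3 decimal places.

R̄ = (218 + 214 + 215 + 358 + 342 + 205 + 236 + 103 + 127 + 252 + 162) / 11 = 221.0909
σ̂ = R̄ / d₂ = 221.0909 / 2.970 = 74.4414

74.441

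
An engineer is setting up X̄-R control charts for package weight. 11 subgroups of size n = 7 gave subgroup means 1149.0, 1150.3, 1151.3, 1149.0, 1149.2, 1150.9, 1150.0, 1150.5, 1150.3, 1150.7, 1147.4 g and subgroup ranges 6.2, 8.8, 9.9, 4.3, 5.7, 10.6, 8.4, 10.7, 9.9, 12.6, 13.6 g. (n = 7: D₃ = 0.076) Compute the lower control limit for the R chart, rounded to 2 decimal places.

R̄ = (6.2 + 8.8 + 9.9 + 4.3 + 5.7 + 10.6 + 8.4 + 10.7 + 9.9 + 12.6 + 13.6) / 11 = 100.7000 / 11 = 9.1545
LCL_R = D₃·R̄ = 0.076 × 9.1545 = 0.6957

0.70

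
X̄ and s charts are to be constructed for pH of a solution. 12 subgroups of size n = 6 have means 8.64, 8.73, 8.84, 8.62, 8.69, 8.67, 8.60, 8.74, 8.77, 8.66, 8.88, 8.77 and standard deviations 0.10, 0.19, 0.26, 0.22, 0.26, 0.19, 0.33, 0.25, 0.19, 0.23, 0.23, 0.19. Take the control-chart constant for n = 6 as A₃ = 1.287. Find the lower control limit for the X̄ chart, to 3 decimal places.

8.434

X̄̄ = (8.64 + 8.73 + 8.84 + 8.62 + 8.69 + 8.67 + 8.60 + 8.74 + 8.77 + 8.66 + 8.88 + 8.77) / 12 = 8.7175
s̄ = (0.10 + 0.19 + 0.26 + 0.22 + 0.26 + 0.19 + 0.33 + 0.25 + 0.19 + 0.23 + 0.23 + 0.19) / 12 = 0.2200
LCL = X̄̄ − A₃·s̄ = 8.7175 − 1.287 × 0.2200 = 8.4344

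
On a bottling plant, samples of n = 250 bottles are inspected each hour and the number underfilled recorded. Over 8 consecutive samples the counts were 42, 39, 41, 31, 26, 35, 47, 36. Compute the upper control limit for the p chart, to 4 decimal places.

0.2160

p̄ = Σdᵢ / (k·n) = 297 / (8 × 250) = 0.14850
UCL = p̄ + 3·√(p̄(1−p̄)/n) = 0.14850 + 3 × √(0.14850×0.85150/250) = 0.14850 + 3 × 0.02249 = 0.21597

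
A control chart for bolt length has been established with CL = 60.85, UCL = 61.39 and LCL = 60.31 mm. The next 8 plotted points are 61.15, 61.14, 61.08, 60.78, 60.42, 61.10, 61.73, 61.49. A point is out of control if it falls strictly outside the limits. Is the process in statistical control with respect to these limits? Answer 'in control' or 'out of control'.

Compare each point to [60.31, 61.39]: sample 7 = 61.73 > UCL; sample 8 = 61.49 > UCL.

out of control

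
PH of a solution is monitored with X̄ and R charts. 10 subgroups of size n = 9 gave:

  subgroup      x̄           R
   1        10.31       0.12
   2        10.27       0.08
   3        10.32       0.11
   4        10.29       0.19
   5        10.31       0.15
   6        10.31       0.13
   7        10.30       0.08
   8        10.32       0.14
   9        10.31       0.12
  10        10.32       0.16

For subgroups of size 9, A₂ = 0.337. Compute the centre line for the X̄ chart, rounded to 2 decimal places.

X̄̄ = (10.31 + 10.27 + 10.32 + 10.29 + 10.31 + 10.31 + 10.30 + 10.32 + 10.31 + 10.32) / 10 = 103.0600 / 10 = 10.3060
CL = X̄̄ = 10.3060

10.31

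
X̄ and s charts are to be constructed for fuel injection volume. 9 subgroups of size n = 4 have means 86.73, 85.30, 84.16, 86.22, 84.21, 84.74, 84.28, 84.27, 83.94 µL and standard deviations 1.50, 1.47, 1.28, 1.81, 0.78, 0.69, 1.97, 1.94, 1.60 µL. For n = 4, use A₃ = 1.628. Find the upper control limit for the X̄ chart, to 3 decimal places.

X̄̄ = (86.73 + 85.30 + 84.16 + 86.22 + 84.21 + 84.74 + 84.28 + 84.27 + 83.94) / 9 = 84.8722
s̄ = (1.50 + 1.47 + 1.28 + 1.81 + 0.78 + 0.69 + 1.97 + 1.94 + 1.60) / 9 = 1.4489
UCL = X̄̄ + A₃·s̄ = 84.8722 + 1.628 × 1.4489 = 87.2310

87.231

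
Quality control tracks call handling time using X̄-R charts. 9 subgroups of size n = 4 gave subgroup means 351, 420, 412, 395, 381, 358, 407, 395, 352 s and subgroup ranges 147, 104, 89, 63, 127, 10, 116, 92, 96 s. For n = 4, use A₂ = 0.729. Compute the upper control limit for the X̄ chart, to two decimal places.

454.03

X̄̄ = (351 + 420 + 412 + 395 + 381 + 358 + 407 + 395 + 352) / 9 = 3471.0000 / 9 = 385.6667
R̄ = (147 + 104 + 89 + 63 + 127 + 10 + 116 + 92 + 96) / 9 = 844.0000 / 9 = 93.7778
UCL = X̄̄ + A₂·R̄ = 385.6667 + 0.729 × 93.7778 = 454.0307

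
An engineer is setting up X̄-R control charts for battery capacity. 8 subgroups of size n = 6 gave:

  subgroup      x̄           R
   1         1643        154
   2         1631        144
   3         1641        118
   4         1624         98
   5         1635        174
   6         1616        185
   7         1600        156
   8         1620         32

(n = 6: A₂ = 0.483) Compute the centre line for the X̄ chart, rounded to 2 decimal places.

X̄̄ = (1643 + 1631 + 1641 + 1624 + 1635 + 1616 + 1600 + 1620) / 8 = 13010.0000 / 8 = 1626.2500
CL = X̄̄ = 1626.2500

1626.25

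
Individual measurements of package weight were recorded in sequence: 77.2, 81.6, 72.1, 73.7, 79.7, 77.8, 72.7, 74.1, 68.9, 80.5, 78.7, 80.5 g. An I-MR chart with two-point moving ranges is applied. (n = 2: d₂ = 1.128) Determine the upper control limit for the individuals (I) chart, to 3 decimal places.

X̄ = (77.2 + 81.6 + 72.1 + 73.7 + 79.7 + 77.8 + 72.7 + 74.1 + 68.9 + 80.5 + 78.7 + 80.5) / 12 = 76.4583
Moving ranges: 4.4, 9.5, 1.6, 6.0, 1.9, 5.1, 1.4, 5.2, 11.6, 1.8, 1.8; M̄R̄ = 50.3000 / 11 = 4.5727
UCL = X̄ + 3·M̄R̄/d₂ = 76.4583 + 3 × 4.5727 / 1.128 = 88.6198

88.620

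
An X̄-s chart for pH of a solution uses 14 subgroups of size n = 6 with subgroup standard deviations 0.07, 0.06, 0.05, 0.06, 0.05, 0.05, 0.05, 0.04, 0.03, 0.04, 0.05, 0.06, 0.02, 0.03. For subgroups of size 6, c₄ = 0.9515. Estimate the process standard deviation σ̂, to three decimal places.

s̄ = (0.07 + 0.06 + 0.05 + 0.06 + 0.05 + 0.05 + 0.05 + 0.04 + 0.03 + 0.04 + 0.05 + 0.06 + 0.02 + 0.03) / 14 = 0.0471
σ̂ = s̄ / c₄ = 0.0471 / 0.9515 = 0.0495

0.050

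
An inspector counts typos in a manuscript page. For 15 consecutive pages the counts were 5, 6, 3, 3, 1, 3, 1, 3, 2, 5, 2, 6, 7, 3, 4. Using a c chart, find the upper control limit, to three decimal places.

9.292

c̄ = (5 + 6 + 3 + 3 + 1 + 3 + 1 + 3 + 2 + 5 + 2 + 6 + 7 + 3 + 4) / 15 = 54 / 15 = 3.6000
UCL = c̄ + 3√c̄ = 3.6000 + 3 × √3.6000 = 3.6000 + 3 × 1.8974 = 9.2921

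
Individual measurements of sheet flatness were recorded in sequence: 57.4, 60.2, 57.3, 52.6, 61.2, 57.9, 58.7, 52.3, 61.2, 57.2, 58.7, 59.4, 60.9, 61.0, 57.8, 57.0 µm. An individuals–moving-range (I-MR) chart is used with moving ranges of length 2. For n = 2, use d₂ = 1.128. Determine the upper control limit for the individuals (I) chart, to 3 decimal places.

X̄ = (57.4 + 60.2 + 57.3 + 52.6 + 61.2 + 57.9 + 58.7 + 52.3 + 61.2 + 57.2 + 58.7 + 59.4 + 60.9 + 61.0 + 57.8 + 57.0) / 16 = 58.1750
Moving ranges: 2.8, 2.9, 4.7, 8.6, 3.3, 0.8, 6.4, 8.9, 4.0, 1.5, 0.7, 1.5, 0.1, 3.2, 0.8; M̄R̄ = 50.2000 / 15 = 3.3467
UCL = X̄ + 3·M̄R̄/d₂ = 58.1750 + 3 × 3.3467 / 1.128 = 67.0757

67.076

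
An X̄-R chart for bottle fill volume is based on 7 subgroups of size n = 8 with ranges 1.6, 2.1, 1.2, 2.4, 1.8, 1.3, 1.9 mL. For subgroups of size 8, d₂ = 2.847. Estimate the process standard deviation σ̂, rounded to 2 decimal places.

0.62

R̄ = (1.6 + 2.1 + 1.2 + 2.4 + 1.8 + 1.3 + 1.9) / 7 = 1.7571
σ̂ = R̄ / d₂ = 1.7571 / 2.847 = 0.6172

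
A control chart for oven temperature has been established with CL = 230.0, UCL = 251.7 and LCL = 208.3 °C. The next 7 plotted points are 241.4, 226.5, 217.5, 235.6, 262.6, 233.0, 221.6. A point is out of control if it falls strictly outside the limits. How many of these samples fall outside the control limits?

Compare each point to [208.3, 251.7]: sample 5 = 262.6 > UCL.

1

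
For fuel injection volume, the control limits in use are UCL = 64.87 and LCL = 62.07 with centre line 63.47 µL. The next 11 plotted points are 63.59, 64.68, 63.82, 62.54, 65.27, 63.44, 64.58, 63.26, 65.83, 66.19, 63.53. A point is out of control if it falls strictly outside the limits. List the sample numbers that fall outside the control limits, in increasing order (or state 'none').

5, 9, 10

Compare each point to [62.07, 64.87]: sample 5 = 65.27 > UCL; sample 9 = 65.83 > UCL; sample 10 = 66.19 > UCL.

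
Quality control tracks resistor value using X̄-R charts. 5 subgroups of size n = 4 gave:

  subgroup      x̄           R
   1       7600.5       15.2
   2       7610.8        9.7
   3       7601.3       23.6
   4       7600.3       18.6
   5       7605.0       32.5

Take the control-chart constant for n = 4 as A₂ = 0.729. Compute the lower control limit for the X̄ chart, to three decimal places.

7589.058

X̄̄ = (7600.5 + 7610.8 + 7601.3 + 7600.3 + 7605.0) / 5 = 38017.9000 / 5 = 7603.5800
R̄ = (15.2 + 9.7 + 23.6 + 18.6 + 32.5) / 5 = 99.6000 / 5 = 19.9200
LCL = X̄̄ − A₂·R̄ = 7603.5800 − 0.729 × 19.9200 = 7589.0583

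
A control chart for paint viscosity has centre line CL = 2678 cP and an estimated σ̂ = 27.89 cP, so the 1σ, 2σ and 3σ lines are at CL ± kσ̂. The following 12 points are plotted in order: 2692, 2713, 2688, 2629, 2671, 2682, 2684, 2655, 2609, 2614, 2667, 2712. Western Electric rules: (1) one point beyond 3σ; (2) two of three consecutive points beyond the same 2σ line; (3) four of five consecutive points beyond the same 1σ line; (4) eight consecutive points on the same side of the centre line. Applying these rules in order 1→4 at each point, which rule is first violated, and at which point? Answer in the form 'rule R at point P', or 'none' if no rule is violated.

Zone of each point (C = within 1σ̂, B = 1σ̂–2σ̂, A = 2σ̂–3σ̂, * = beyond 3σ̂; sign = side of CL): 1:+C, 2:+B, 3:+C, 4:-B, 5:-C, 6:+C, 7:+C, 8:-C, 9:-A, 10:-A, 11:-C, 12:+B
Rule 2 (two of three consecutive points beyond the same 2σ limit) is satisfied at point 10.

rule 2 at point 10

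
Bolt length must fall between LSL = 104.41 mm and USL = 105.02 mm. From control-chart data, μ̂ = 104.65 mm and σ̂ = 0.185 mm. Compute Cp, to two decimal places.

0.55

Cp = (USL − LSL) / (6σ̂) = (105.02 − 104.41) / (6 × 0.185) = 0.6100 / 1.1100 = 0.5495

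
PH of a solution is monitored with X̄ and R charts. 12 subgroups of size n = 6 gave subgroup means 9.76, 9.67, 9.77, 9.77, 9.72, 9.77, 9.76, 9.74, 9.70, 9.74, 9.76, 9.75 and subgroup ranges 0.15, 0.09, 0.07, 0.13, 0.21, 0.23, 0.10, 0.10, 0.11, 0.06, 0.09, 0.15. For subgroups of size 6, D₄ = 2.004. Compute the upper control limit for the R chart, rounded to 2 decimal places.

R̄ = (0.15 + 0.09 + 0.07 + 0.13 + 0.21 + 0.23 + 0.10 + 0.10 + 0.11 + 0.06 + 0.09 + 0.15) / 12 = 1.4900 / 12 = 0.1242
UCL_R = D₄·R̄ = 2.004 × 0.1242 = 0.2488

0.25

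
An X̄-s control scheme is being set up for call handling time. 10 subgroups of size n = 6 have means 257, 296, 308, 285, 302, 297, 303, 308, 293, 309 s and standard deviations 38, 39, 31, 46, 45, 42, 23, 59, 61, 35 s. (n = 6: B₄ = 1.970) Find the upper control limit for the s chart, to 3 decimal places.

s̄ = (38 + 39 + 31 + 46 + 45 + 42 + 23 + 59 + 61 + 35) / 10 = 41.9000
UCL_s = B₄·s̄ = 1.970 × 41.9000 = 82.5430

82.543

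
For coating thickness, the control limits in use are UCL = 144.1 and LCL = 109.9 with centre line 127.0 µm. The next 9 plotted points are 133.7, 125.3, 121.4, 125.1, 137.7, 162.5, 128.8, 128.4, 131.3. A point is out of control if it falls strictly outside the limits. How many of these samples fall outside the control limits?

1

Compare each point to [109.9, 144.1]: sample 6 = 162.5 > UCL.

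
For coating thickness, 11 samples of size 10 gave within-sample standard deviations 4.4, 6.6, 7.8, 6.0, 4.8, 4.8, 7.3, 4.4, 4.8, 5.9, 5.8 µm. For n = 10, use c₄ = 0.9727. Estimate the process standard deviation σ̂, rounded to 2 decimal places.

s̄ = (4.4 + 6.6 + 7.8 + 6.0 + 4.8 + 4.8 + 7.3 + 4.4 + 4.8 + 5.9 + 5.8) / 11 = 5.6909
σ̂ = s̄ / c₄ = 5.6909 / 0.9727 = 5.8506

5.85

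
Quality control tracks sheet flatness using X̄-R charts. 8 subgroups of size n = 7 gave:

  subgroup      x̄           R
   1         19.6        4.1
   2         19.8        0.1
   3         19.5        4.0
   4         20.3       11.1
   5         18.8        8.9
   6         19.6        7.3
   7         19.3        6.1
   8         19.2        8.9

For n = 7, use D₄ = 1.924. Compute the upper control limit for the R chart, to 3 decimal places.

R̄ = (4.1 + 0.1 + 4.0 + 11.1 + 8.9 + 7.3 + 6.1 + 8.9) / 8 = 50.5000 / 8 = 6.3125
UCL_R = D₄·R̄ = 1.924 × 6.3125 = 12.1452

12.145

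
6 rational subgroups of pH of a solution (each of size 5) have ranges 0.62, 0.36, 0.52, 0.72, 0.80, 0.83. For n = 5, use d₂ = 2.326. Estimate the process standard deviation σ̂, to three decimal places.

0.276

R̄ = (0.62 + 0.36 + 0.52 + 0.72 + 0.80 + 0.83) / 6 = 0.6417
σ̂ = R̄ / d₂ = 0.6417 / 2.326 = 0.2759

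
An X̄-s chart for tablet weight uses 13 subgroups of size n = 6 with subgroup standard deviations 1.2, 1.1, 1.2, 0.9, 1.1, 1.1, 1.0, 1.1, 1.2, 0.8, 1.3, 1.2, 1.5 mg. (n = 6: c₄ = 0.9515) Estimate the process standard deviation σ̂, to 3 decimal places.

s̄ = (1.2 + 1.1 + 1.2 + 0.9 + 1.1 + 1.1 + 1.0 + 1.1 + 1.2 + 0.8 + 1.3 + 1.2 + 1.5) / 13 = 1.1308
σ̂ = s̄ / c₄ = 1.1308 / 0.9515 = 1.1884

1.188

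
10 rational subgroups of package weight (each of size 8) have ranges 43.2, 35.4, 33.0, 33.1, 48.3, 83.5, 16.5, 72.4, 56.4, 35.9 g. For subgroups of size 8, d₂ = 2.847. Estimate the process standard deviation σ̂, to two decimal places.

16.08

R̄ = (43.2 + 35.4 + 33.0 + 33.1 + 48.3 + 83.5 + 16.5 + 72.4 + 56.4 + 35.9) / 10 = 45.7700
σ̂ = R̄ / d₂ = 45.7700 / 2.847 = 16.0766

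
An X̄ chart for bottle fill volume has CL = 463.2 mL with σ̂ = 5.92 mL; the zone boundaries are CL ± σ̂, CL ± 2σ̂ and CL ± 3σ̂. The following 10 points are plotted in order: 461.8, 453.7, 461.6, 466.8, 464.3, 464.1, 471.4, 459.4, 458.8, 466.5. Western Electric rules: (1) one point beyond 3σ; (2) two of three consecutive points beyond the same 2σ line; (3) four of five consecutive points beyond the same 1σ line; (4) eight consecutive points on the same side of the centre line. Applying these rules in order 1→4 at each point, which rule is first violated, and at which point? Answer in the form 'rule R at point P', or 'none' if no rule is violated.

Zone of each point (C = within 1σ̂, B = 1σ̂–2σ̂, A = 2σ̂–3σ̂, * = beyond 3σ̂; sign = side of CL): 1:-C, 2:-B, 3:-C, 4:+C, 5:+C, 6:+C, 7:+B, 8:-C, 9:-C, 10:+C
No rule fires across all 10 points.

none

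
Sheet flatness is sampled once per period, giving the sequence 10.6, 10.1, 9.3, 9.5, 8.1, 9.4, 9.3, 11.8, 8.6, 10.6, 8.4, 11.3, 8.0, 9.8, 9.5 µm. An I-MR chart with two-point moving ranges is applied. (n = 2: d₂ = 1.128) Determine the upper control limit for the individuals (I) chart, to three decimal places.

X̄ = (10.6 + 10.1 + 9.3 + 9.5 + 8.1 + 9.4 + 9.3 + 11.8 + 8.6 + 10.6 + 8.4 + 11.3 + 8.0 + 9.8 + 9.5) / 15 = 9.6200
Moving ranges: 0.5, 0.8, 0.2, 1.4, 1.3, 0.1, 2.5, 3.2, 2.0, 2.2, 2.9, 3.3, 1.8, 0.3; M̄R̄ = 22.5000 / 14 = 1.6071
UCL = X̄ + 3·M̄R̄/d₂ = 9.6200 + 3 × 1.6071 / 1.128 = 13.8943

13.894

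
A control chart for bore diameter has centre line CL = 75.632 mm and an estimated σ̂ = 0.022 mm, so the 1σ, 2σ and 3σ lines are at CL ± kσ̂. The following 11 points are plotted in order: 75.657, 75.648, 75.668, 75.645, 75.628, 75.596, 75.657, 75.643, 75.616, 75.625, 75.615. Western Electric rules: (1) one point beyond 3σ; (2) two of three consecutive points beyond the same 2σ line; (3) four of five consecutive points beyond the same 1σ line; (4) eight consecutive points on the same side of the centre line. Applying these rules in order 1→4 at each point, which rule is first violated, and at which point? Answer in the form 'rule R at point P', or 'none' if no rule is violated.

none

Zone of each point (C = within 1σ̂, B = 1σ̂–2σ̂, A = 2σ̂–3σ̂, * = beyond 3σ̂; sign = side of CL): 1:+B, 2:+C, 3:+B, 4:+C, 5:-C, 6:-B, 7:+B, 8:+C, 9:-C, 10:-C, 11:-C
No rule fires across all 11 points.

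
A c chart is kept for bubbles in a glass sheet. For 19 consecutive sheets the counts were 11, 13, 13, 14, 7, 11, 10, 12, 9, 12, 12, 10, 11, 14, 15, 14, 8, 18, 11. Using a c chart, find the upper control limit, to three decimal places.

c̄ = (11 + 13 + 13 + 14 + 7 + 11 + 10 + 12 + 9 + 12 + 12 + 10 + 11 + 14 + 15 + 14 + 8 + 18 + 11) / 19 = 225 / 19 = 11.8421
UCL = c̄ + 3√c̄ = 11.8421 + 3 × √11.8421 = 11.8421 + 3 × 3.4412 = 22.1658

22.166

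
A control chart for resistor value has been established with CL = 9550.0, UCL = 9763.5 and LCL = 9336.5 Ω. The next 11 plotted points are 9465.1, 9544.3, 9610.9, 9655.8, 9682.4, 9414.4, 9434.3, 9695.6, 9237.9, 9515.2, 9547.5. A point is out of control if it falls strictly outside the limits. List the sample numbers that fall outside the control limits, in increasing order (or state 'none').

Compare each point to [9336.5, 9763.5]: sample 9 = 9237.9 < LCL.

9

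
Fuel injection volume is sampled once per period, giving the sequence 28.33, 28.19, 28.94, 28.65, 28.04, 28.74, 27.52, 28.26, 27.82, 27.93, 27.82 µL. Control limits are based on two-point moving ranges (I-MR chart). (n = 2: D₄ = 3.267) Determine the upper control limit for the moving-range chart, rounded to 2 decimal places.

1.67

Moving ranges: 0.14, 0.75, 0.29, 0.61, 0.70, 1.22, 0.74, 0.44, 0.11, 0.11; M̄R̄ = 5.1100 / 10 = 0.5110
UCL_MR = D₄·M̄R̄ = 3.267 × 0.5110 = 1.6694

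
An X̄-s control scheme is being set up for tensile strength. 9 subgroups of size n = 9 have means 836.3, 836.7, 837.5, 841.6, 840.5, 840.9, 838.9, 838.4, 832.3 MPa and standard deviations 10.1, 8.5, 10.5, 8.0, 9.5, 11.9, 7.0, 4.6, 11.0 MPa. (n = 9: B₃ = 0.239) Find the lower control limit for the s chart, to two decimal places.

2.15

s̄ = (10.1 + 8.5 + 10.5 + 8.0 + 9.5 + 11.9 + 7.0 + 4.6 + 11.0) / 9 = 9.0111
LCL_s = B₃·s̄ = 0.239 × 9.0111 = 2.1537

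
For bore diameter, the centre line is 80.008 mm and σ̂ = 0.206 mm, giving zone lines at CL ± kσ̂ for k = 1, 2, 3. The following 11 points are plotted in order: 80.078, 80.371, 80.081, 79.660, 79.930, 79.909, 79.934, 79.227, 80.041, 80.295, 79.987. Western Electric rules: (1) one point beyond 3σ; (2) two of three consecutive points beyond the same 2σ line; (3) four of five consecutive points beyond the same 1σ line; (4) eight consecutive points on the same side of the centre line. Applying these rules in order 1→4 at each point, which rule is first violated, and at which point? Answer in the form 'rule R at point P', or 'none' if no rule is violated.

rule 1 at point 8

Zone of each point (C = within 1σ̂, B = 1σ̂–2σ̂, A = 2σ̂–3σ̂, * = beyond 3σ̂; sign = side of CL): 1:+C, 2:+B, 3:+C, 4:-B, 5:-C, 6:-C, 7:-C, 8:-*, 9:+C, 10:+B, 11:-C
Rule 1 (one point beyond the 3σ limits) is satisfied at point 8.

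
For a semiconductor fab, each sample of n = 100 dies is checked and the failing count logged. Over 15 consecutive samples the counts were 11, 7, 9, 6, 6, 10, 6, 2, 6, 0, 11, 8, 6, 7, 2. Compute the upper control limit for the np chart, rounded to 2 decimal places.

p̄ = Σdᵢ / (k·n) = 97 / (15 × 100) = 0.06467
UCL = np̄ + 3·√(np̄(1−p̄)) = 6.4667 + 3 × √(6.4667×0.93533) = 6.4667 + 3 × 2.4594 = 13.8448

13.84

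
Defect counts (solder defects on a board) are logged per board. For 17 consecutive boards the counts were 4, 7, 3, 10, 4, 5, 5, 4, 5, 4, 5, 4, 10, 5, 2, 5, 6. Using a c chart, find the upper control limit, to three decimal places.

c̄ = (4 + 7 + 3 + 10 + 4 + 5 + 5 + 4 + 5 + 4 + 5 + 4 + 10 + 5 + 2 + 5 + 6) / 17 = 88 / 17 = 5.1765
UCL = c̄ + 3√c̄ = 5.1765 + 3 × √5.1765 = 5.1765 + 3 × 2.2752 = 12.0020

12.002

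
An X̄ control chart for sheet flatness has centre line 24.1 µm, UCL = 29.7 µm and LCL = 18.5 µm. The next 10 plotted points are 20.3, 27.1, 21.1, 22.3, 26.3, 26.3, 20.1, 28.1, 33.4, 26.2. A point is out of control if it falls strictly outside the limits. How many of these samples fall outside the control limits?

1

Compare each point to [18.5, 29.7]: sample 9 = 33.4 > UCL.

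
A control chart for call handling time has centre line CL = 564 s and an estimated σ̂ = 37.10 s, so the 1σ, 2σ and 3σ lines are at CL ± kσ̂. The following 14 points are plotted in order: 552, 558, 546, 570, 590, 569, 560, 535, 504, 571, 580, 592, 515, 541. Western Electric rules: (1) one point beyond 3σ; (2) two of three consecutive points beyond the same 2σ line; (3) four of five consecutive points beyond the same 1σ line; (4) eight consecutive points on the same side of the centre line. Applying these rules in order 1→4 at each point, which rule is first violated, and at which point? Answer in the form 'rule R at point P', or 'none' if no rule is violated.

Zone of each point (C = within 1σ̂, B = 1σ̂–2σ̂, A = 2σ̂–3σ̂, * = beyond 3σ̂; sign = side of CL): 1:-C, 2:-C, 3:-C, 4:+C, 5:+C, 6:+C, 7:-C, 8:-C, 9:-B, 10:+C, 11:+C, 12:+C, 13:-B, 14:-C
No rule fires across all 14 points.

none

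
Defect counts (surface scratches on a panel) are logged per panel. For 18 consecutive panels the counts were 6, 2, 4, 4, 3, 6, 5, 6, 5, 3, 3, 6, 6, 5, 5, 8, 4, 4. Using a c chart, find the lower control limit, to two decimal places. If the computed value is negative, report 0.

c̄ = (6 + 2 + 4 + 4 + 3 + 6 + 5 + 6 + 5 + 3 + 3 + 6 + 6 + 5 + 5 + 8 + 4 + 4) / 18 = 85 / 18 = 4.7222
LCL = c̄ − 3√c̄ = 4.7222 − 3 × 2.1731 = -1.7970 → 0 (cannot be negative)

0.00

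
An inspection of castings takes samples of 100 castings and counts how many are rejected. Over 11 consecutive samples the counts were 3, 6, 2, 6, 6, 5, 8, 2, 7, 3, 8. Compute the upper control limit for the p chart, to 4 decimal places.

p̄ = Σdᵢ / (k·n) = 56 / (11 × 100) = 0.05091
UCL = p̄ + 3·√(p̄(1−p̄)/n) = 0.05091 + 3 × √(0.05091×0.94909/100) = 0.05091 + 3 × 0.02198 = 0.11685

0.1169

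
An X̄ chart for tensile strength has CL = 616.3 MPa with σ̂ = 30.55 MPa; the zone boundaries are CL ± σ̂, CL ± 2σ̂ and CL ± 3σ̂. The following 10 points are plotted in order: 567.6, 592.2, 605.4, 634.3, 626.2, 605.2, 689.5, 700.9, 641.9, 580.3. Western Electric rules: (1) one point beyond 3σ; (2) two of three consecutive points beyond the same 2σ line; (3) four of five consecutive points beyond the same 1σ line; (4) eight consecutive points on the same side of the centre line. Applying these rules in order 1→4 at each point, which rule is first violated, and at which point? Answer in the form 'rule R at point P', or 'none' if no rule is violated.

Zone of each point (C = within 1σ̂, B = 1σ̂–2σ̂, A = 2σ̂–3σ̂, * = beyond 3σ̂; sign = side of CL): 1:-B, 2:-C, 3:-C, 4:+C, 5:+C, 6:-C, 7:+A, 8:+A, 9:+C, 10:-B
Rule 2 (two of three consecutive points beyond the same 2σ limit) is satisfied at point 8.

rule 2 at point 8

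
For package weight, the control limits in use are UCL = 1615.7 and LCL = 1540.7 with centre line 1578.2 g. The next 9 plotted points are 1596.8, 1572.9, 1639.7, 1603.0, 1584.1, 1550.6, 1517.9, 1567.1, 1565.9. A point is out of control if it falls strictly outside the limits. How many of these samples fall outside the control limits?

Compare each point to [1540.7, 1615.7]: sample 3 = 1639.7 > UCL; sample 7 = 1517.9 < LCL.

2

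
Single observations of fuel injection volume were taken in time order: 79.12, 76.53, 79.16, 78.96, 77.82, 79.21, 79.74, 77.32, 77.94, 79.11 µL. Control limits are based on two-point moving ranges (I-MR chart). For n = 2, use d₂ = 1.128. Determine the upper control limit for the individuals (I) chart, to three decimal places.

82.241

X̄ = (79.12 + 76.53 + 79.16 + 78.96 + 77.82 + 79.21 + 79.74 + 77.32 + 77.94 + 79.11) / 10 = 78.4910
Moving ranges: 2.59, 2.63, 0.20, 1.14, 1.39, 0.53, 2.42, 0.62, 1.17; M̄R̄ = 12.6900 / 9 = 1.4100
UCL = X̄ + 3·M̄R̄/d₂ = 78.4910 + 3 × 1.4100 / 1.128 = 82.2410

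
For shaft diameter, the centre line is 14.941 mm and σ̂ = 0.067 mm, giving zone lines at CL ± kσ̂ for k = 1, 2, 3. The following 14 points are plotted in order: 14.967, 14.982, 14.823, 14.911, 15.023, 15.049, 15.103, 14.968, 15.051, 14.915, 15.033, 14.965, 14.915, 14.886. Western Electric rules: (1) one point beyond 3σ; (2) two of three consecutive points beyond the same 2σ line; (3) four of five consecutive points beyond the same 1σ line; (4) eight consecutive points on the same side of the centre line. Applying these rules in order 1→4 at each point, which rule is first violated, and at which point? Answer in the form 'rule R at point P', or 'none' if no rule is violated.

Zone of each point (C = within 1σ̂, B = 1σ̂–2σ̂, A = 2σ̂–3σ̂, * = beyond 3σ̂; sign = side of CL): 1:+C, 2:+C, 3:-B, 4:-C, 5:+B, 6:+B, 7:+A, 8:+C, 9:+B, 10:-C, 11:+B, 12:+C, 13:-C, 14:-C
Rule 3 (four of five consecutive points beyond the same 1σ limit) is satisfied at point 9.

rule 3 at point 9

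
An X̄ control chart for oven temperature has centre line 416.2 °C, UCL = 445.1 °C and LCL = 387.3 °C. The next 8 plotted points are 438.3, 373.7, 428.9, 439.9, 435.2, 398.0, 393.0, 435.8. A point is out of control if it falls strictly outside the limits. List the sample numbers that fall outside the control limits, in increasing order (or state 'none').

2

Compare each point to [387.3, 445.1]: sample 2 = 373.7 < LCL.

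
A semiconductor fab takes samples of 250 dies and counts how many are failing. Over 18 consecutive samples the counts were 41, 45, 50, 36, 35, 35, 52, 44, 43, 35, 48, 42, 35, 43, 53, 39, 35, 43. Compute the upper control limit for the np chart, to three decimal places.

59.604

p̄ = Σdᵢ / (k·n) = 754 / (18 × 250) = 0.16756
UCL = np̄ + 3·√(np̄(1−p̄)) = 41.8889 + 3 × √(41.8889×0.83244) = 41.8889 + 3 × 5.9051 = 59.6042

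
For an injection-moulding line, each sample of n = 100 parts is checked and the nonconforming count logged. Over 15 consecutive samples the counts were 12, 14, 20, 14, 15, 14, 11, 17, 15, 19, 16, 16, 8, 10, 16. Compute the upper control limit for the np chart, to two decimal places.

25.02

p̄ = Σdᵢ / (k·n) = 217 / (15 × 100) = 0.14467
UCL = np̄ + 3·√(np̄(1−p̄)) = 14.4667 + 3 × √(14.4667×0.85533) = 14.4667 + 3 × 3.5176 = 25.0196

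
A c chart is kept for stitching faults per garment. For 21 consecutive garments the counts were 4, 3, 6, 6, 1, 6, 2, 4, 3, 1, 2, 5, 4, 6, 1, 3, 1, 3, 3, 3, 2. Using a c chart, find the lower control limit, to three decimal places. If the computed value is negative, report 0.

c̄ = (4 + 3 + 6 + 6 + 1 + 6 + 2 + 4 + 3 + 1 + 2 + 5 + 4 + 6 + 1 + 3 + 1 + 3 + 3 + 3 + 2) / 21 = 69 / 21 = 3.2857
LCL = c̄ − 3√c̄ = 3.2857 − 3 × 1.8127 = -2.1522 → 0 (cannot be negative)

0.000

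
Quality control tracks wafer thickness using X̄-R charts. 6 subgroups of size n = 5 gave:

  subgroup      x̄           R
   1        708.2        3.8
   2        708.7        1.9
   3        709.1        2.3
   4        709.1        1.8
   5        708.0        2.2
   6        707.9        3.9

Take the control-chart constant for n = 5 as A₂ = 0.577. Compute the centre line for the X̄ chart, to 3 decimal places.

X̄̄ = (708.2 + 708.7 + 709.1 + 709.1 + 708.0 + 707.9) / 6 = 4251.0000 / 6 = 708.5000
CL = X̄̄ = 708.5000

708.500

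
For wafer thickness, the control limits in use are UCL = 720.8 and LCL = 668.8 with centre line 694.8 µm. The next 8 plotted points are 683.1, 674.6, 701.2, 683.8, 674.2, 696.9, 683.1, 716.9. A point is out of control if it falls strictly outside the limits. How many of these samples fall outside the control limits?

0

All 8 points lie within [668.8, 720.8].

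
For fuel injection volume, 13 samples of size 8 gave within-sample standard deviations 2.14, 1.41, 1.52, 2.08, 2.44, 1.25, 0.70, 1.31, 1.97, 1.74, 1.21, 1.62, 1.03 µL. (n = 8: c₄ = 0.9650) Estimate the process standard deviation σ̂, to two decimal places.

1.63

s̄ = (2.14 + 1.41 + 1.52 + 2.08 + 2.44 + 1.25 + 0.70 + 1.31 + 1.97 + 1.74 + 1.21 + 1.62 + 1.03) / 13 = 1.5708
σ̂ = s̄ / c₄ = 1.5708 / 0.9650 = 1.6277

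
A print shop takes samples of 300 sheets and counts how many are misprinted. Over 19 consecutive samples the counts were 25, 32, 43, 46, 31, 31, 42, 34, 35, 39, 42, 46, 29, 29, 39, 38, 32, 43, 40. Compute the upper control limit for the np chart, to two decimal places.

p̄ = Σdᵢ / (k·n) = 696 / (19 × 300) = 0.12211
UCL = np̄ + 3·√(np̄(1−p̄)) = 36.6316 + 3 × √(36.6316×0.87789) = 36.6316 + 3 × 5.6709 = 53.6442

53.64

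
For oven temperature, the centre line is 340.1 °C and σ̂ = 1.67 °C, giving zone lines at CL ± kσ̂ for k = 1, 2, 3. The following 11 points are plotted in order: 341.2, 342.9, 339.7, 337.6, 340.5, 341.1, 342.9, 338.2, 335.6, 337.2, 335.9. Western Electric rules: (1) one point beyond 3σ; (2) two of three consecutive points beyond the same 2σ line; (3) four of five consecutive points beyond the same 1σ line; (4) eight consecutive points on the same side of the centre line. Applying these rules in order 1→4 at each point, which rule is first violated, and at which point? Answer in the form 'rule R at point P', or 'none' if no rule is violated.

Zone of each point (C = within 1σ̂, B = 1σ̂–2σ̂, A = 2σ̂–3σ̂, * = beyond 3σ̂; sign = side of CL): 1:+C, 2:+B, 3:-C, 4:-B, 5:+C, 6:+C, 7:+B, 8:-B, 9:-A, 10:-B, 11:-A
Rule 2 (two of three consecutive points beyond the same 2σ limit) is satisfied at point 11.

rule 2 at point 11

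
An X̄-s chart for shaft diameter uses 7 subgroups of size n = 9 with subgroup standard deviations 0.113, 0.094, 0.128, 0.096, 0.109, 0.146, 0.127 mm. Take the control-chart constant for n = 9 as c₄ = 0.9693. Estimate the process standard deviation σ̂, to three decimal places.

0.120

s̄ = (0.113 + 0.094 + 0.128 + 0.096 + 0.109 + 0.146 + 0.127) / 7 = 0.1161
σ̂ = s̄ / c₄ = 0.1161 / 0.9693 = 0.1198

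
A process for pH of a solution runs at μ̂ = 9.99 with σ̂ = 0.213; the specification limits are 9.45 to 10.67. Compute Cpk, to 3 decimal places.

Cpu = (USL − μ̂) / (3σ̂) = (10.67 − 9.99) / (3 × 0.213) = 1.0642; Cpl = (μ̂ − LSL) / (3σ̂) = (9.99 − 9.45) / (3 × 0.213) = 0.8451; Cpk = min(Cpu, Cpl) = 0.8451

0.845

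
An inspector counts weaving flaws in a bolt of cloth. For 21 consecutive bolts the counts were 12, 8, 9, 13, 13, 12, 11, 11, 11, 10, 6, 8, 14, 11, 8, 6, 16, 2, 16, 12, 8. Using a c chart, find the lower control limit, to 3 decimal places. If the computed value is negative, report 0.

0.690

c̄ = (12 + 8 + 9 + 13 + 13 + 12 + 11 + 11 + 11 + 10 + 6 + 8 + 14 + 11 + 8 + 6 + 16 + 2 + 16 + 12 + 8) / 21 = 217 / 21 = 10.3333
LCL = c̄ − 3√c̄ = 10.3333 − 3 × 3.2146 = 0.6897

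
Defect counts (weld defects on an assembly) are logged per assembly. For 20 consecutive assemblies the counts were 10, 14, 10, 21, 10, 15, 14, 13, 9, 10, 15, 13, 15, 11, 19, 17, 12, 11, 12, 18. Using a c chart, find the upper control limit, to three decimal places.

24.452

c̄ = (10 + 14 + 10 + 21 + 10 + 15 + 14 + 13 + 9 + 10 + 15 + 13 + 15 + 11 + 19 + 17 + 12 + 11 + 12 + 18) / 20 = 269 / 20 = 13.4500
UCL = c̄ + 3√c̄ = 13.4500 + 3 × √13.4500 = 13.4500 + 3 × 3.6674 = 24.4523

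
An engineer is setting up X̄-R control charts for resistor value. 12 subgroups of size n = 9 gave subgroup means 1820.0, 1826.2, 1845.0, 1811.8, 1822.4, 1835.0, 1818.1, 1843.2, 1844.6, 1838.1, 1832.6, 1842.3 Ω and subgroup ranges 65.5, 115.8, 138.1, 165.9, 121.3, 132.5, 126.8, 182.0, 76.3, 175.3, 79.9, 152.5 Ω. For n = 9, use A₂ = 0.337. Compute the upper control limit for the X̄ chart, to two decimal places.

X̄̄ = (1820.0 + 1826.2 + 1845.0 + 1811.8 + 1822.4 + 1835.0 + 1818.1 + 1843.2 + 1844.6 + 1838.1 + 1832.6 + 1842.3) / 12 = 21979.3000 / 12 = 1831.6083
R̄ = (65.5 + 115.8 + 138.1 + 165.9 + 121.3 + 132.5 + 126.8 + 182.0 + 76.3 + 175.3 + 79.9 + 152.5) / 12 = 1531.9000 / 12 = 127.6583
UCL = X̄̄ + A₂·R̄ = 1831.6083 + 0.337 × 127.6583 = 1874.6292

1874.63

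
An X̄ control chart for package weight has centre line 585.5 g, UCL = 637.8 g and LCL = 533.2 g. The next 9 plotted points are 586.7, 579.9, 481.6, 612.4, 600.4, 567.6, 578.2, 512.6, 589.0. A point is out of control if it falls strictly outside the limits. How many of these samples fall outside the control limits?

2

Compare each point to [533.2, 637.8]: sample 3 = 481.6 < LCL; sample 8 = 512.6 < LCL.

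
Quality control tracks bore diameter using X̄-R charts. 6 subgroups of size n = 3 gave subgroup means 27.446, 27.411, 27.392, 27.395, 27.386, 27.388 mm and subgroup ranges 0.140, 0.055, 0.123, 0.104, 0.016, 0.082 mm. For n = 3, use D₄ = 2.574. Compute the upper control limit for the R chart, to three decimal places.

R̄ = (0.140 + 0.055 + 0.123 + 0.104 + 0.016 + 0.082) / 6 = 0.5200 / 6 = 0.0867
UCL_R = D₄·R̄ = 2.574 × 0.0867 = 0.2231

0.223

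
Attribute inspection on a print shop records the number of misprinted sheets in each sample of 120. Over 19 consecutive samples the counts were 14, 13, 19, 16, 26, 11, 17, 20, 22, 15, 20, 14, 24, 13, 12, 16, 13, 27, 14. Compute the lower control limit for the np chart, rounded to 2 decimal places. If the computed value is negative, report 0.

5.65

p̄ = Σdᵢ / (k·n) = 326 / (19 × 120) = 0.14298
LCL = np̄ − 3·√(np̄(1−p̄)) = 17.1579 − 3 × 3.8347 = 5.6539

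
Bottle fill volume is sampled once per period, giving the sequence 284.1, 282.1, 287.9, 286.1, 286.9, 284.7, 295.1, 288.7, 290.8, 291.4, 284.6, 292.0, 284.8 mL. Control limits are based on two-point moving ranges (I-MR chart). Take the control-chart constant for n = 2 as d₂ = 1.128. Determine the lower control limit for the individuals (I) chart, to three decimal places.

X̄ = (284.1 + 282.1 + 287.9 + 286.1 + 286.9 + 284.7 + 295.1 + 288.7 + 290.8 + 291.4 + 284.6 + 292.0 + 284.8) / 13 = 287.6308
Moving ranges: 2.0, 5.8, 1.8, 0.8, 2.2, 10.4, 6.4, 2.1, 0.6, 6.8, 7.4, 7.2; M̄R̄ = 53.5000 / 12 = 4.4583
LCL = X̄ − 3·M̄R̄/d₂ = 287.6308 − 3 × 4.4583 / 1.128 = 275.7735

275.773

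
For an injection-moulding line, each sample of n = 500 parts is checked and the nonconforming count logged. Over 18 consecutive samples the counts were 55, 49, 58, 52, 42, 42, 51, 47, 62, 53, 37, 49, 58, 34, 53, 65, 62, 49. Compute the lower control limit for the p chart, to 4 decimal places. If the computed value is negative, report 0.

0.0614

p̄ = Σdᵢ / (k·n) = 918 / (18 × 500) = 0.10200
LCL = p̄ − 3·√(p̄(1−p̄)/n) = 0.10200 − 3 × 0.01353 = 0.06140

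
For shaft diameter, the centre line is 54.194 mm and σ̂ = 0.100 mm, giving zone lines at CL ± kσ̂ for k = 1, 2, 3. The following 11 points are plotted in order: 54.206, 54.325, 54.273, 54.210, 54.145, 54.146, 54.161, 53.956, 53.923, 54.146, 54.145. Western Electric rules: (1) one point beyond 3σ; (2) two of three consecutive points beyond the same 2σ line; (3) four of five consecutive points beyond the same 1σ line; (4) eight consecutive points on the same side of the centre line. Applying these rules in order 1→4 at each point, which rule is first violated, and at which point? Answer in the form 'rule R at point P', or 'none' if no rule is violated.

rule 2 at point 9

Zone of each point (C = within 1σ̂, B = 1σ̂–2σ̂, A = 2σ̂–3σ̂, * = beyond 3σ̂; sign = side of CL): 1:+C, 2:+B, 3:+C, 4:+C, 5:-C, 6:-C, 7:-C, 8:-A, 9:-A, 10:-C, 11:-C
Rule 2 (two of three consecutive points beyond the same 2σ limit) is satisfied at point 9.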